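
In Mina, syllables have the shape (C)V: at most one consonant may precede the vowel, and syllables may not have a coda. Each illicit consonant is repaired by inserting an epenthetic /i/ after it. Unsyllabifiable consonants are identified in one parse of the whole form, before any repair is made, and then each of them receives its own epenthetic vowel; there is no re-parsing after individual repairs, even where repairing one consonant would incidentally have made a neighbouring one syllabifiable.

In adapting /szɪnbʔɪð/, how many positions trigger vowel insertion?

The unsyllabifiable consonants are /s/, /n/, /b/, /ð/; each receives one epenthetic vowel.

4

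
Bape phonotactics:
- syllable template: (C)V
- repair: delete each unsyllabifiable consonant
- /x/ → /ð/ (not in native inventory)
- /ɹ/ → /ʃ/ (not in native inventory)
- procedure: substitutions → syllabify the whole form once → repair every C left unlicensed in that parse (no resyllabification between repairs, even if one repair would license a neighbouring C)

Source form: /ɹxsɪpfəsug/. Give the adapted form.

Substitution: /ɹ/ → /ʃ/, /x/ → /ð/, giving /ʃðsɪpfəsug/.
Syllabifying with onset maximization leaves /ʃ/, /ð/, /p/, /g/ stranded (no codas are permitted; onsets are limited to one consonant).
Deleting the stranded consonants removes /ʃ/, /ð/, /p/, /g/.

sɪfəsu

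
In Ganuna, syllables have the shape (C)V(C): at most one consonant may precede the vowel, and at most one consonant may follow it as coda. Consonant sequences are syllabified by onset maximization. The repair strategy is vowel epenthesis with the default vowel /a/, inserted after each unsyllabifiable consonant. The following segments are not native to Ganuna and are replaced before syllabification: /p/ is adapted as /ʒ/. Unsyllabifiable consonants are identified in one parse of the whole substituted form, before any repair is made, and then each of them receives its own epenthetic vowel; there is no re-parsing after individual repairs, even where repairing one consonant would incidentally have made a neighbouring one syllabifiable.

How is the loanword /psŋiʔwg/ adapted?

Substitution: /p/ → /ʒ/, giving /ʒsŋiʔwg/.
Under (C)V(C), the unsyllabifiable consonants are /ʒ/, /s/, /w/, /g/ (at most one coda consonant is licensed; onsets are limited to one consonant).
Inserting the epenthetic vowel yields /ʒ/ → /ʒa/, /s/ → /sa/, /w/ → /wa/, /g/ → /ga/.

ʒasaŋiʔwaga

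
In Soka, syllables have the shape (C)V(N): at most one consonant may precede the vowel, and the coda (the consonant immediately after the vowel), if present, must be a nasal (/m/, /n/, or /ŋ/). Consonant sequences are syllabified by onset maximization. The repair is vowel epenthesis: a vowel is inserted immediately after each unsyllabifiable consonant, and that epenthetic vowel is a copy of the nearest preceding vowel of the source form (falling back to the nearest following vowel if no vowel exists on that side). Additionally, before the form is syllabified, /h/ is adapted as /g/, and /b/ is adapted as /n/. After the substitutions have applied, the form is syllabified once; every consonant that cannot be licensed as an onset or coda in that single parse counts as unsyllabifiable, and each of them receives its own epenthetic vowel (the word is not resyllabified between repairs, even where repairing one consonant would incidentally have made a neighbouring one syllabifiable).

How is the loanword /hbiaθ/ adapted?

giniaθa

Substitution: /h/ → /g/, /b/ → /n/, giving /gniaθ/.
The consonants /g/, /θ/ cannot be parsed into a legal (C)V(N) syllable (only a nasal (/m/, /n/, or /ŋ/) is licensed in coda position; onsets are limited to one consonant).
Epenthesis after each stranded consonant: /g/ → /gi/, /θ/ → /θa/.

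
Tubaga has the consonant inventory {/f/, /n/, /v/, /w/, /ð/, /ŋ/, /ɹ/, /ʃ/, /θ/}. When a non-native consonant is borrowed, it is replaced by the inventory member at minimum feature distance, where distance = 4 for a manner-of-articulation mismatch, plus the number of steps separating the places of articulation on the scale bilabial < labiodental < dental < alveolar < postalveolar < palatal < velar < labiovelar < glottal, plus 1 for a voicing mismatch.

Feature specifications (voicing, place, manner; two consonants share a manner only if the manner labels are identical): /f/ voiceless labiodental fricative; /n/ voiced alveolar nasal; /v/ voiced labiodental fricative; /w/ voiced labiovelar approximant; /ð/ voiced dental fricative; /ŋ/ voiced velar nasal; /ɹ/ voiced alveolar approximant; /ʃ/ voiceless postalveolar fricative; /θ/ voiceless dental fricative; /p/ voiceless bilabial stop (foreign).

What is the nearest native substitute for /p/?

/f/ is closest: manner differs (stop→fricative, +4), place distance 1 (bilabial→labiodental), same voicing; total 5. Next closest is /v/ at distance 6.

f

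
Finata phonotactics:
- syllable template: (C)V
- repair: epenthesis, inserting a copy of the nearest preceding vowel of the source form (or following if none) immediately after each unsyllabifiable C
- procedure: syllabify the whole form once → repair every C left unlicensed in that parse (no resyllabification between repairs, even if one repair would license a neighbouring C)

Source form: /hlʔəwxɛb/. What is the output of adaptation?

hələʔəwəxɛbɛ

The consonants /h/, /l/, /w/, /b/ cannot be parsed into a legal (C)V syllable (no codas are permitted; onsets are limited to one consonant).
Inserting the epenthetic vowel yields /h/ → /hə/, /l/ → /lə/, /w/ → /wə/, /b/ → /bɛ/.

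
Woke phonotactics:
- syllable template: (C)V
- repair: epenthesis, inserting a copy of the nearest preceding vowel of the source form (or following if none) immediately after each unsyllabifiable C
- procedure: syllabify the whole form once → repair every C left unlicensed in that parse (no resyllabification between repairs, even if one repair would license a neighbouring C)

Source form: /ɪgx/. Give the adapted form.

ɪgɪxɪ

Under (C)V, the unsyllabifiable consonants are /g/, /x/ (no codas are permitted; onsets are limited to one consonant).
Epenthesis after each stranded consonant: /g/ → /gɪ/, /x/ → /xɪ/.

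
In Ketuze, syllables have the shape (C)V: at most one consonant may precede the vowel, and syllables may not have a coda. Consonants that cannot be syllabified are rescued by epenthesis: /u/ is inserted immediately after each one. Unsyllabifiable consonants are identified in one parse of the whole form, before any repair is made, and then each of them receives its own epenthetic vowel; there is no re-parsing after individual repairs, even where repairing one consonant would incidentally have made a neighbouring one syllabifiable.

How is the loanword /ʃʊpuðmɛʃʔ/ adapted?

Syllabifying with onset maximization leaves /ð/, /ʃ/, /ʔ/ stranded (no codas are permitted; onsets are limited to one consonant).
Each unlicensed consonant becomes the onset of a new syllable: /ð/ → /ðu/, /ʃ/ → /ʃu/, /ʔ/ → /ʔu/.

ʃʊpuðumɛʃuʔu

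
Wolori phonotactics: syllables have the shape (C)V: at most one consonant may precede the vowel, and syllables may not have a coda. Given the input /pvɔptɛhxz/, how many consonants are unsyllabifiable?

Syllabifying with onset maximization leaves /p/, /p/, /h/, /x/, /z/ stranded (no codas are permitted; onsets are limited to one consonant).

5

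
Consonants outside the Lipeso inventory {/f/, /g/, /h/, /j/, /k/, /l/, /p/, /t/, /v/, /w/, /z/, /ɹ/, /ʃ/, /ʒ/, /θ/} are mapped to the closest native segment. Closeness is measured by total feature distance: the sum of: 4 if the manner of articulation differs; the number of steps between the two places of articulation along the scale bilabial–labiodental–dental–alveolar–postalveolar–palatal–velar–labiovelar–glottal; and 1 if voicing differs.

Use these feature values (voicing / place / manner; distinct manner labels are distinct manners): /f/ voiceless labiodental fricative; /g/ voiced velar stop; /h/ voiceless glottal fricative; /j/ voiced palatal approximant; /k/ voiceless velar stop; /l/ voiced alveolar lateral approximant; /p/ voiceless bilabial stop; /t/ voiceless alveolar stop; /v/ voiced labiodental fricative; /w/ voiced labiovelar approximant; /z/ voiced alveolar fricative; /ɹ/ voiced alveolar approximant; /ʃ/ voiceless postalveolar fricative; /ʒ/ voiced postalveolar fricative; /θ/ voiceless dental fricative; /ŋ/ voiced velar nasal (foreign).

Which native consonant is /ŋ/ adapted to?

/g/ is closest: manner differs (nasal→stop, +4), place distance 0 (velar→velar), same voicing; total 4. Next closest is /j/ at distance 5.

g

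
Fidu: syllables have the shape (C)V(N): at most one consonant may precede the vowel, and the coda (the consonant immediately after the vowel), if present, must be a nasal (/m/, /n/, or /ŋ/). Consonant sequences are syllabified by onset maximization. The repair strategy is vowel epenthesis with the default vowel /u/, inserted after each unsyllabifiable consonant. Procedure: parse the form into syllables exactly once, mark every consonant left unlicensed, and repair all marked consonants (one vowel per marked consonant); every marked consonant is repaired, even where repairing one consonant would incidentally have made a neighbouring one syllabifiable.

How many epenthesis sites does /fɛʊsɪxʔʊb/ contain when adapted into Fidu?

The unsyllabifiable consonants are /x/, /b/; each receives one epenthetic vowel.

2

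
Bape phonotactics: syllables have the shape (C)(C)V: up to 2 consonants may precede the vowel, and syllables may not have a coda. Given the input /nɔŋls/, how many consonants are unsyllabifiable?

3

The consonants /ŋ/, /l/, /s/ cannot be parsed into a legal (C)(C)V syllable (no codas are permitted; onsets may contain at most 2 consonants).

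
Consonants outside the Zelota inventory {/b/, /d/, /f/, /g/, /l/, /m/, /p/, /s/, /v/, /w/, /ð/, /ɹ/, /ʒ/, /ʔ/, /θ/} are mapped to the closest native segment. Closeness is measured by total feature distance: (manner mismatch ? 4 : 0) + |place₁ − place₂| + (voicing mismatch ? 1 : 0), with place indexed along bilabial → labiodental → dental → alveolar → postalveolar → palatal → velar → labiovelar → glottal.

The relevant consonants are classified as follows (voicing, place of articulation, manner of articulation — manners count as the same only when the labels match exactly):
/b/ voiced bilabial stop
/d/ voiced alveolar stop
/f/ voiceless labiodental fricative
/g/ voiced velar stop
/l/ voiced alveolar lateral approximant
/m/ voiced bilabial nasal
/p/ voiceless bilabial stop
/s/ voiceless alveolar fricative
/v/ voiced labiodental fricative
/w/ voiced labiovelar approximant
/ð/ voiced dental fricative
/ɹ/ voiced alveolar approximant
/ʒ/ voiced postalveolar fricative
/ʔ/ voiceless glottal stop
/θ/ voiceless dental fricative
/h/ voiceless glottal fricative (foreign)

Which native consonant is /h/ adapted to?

/ʔ/ is closest: manner differs (fricative→stop, +4), place distance 0 (glottal→glottal), same voicing; total 4. Next closest is /s/ at distance 5.

ʔ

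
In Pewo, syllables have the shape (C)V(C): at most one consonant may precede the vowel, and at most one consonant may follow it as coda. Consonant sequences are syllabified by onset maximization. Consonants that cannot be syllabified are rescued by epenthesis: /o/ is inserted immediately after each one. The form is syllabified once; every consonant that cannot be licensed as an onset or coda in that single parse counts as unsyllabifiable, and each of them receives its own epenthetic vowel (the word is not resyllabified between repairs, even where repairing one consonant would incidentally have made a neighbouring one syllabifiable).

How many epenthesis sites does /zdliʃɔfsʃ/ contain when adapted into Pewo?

The unsyllabifiable consonants are /z/, /d/, /s/, /ʃ/; each receives one epenthetic vowel.

4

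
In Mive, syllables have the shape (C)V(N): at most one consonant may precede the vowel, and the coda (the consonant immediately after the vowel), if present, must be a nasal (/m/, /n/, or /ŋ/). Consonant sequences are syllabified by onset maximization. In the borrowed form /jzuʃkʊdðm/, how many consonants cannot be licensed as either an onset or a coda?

5

The consonants /j/, /ʃ/, /d/, /ð/, /m/ cannot be parsed into a legal (C)V(N) syllable (only a nasal (/m/, /n/, or /ŋ/) is licensed in coda position; onsets are limited to one consonant).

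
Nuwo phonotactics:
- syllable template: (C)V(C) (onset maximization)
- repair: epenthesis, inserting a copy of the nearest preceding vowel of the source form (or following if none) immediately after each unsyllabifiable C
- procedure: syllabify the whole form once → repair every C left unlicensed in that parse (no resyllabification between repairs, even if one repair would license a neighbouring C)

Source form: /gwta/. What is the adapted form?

The consonants /g/, /w/ cannot be parsed into a legal (C)V(C) syllable (at most one coda consonant is licensed; onsets are limited to one consonant).
Inserting the epenthetic vowel yields /g/ → /ga/, /w/ → /wa/.

gawata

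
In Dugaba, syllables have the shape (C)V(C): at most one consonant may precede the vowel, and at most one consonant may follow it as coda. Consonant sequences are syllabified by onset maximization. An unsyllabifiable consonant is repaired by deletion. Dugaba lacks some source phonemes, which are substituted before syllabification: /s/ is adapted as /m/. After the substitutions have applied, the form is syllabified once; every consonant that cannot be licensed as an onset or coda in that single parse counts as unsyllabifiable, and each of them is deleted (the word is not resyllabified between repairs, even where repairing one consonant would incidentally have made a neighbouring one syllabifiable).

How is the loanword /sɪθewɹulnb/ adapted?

Substitution: /s/ → /m/, giving /mɪθewɹulnb/.
The consonants /n/, /b/ cannot be parsed into a legal (C)V(C) syllable (at most one coda consonant is licensed; onsets are limited to one consonant).
Deletion applies to /n/, /b/.

mɪθewɹul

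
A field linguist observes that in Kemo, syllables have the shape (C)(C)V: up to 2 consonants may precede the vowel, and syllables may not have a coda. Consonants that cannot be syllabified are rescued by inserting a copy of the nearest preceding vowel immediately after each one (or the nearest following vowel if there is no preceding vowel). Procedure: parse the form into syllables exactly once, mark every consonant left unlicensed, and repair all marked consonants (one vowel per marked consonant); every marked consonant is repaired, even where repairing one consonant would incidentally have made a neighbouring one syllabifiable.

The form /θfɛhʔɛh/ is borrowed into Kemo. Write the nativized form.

θfɛhʔɛhɛ

Syllabifying with onset maximization leaves /h/ stranded (no codas are permitted; onsets may contain at most 2 consonants).
Inserting the epenthetic vowel yields /h/ → /hɛ/.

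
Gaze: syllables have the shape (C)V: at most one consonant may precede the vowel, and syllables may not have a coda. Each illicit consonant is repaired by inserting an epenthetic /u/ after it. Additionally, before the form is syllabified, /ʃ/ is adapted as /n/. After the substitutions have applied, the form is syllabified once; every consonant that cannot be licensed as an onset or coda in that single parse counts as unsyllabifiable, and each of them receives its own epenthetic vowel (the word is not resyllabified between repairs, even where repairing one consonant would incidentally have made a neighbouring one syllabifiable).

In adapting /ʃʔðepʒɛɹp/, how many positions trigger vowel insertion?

After substitution the input is /nʔðepʒɛɹp/.
The unsyllabifiable consonants are /n/, /ʔ/, /p/, /ɹ/, /p/; each receives one epenthetic vowel.

5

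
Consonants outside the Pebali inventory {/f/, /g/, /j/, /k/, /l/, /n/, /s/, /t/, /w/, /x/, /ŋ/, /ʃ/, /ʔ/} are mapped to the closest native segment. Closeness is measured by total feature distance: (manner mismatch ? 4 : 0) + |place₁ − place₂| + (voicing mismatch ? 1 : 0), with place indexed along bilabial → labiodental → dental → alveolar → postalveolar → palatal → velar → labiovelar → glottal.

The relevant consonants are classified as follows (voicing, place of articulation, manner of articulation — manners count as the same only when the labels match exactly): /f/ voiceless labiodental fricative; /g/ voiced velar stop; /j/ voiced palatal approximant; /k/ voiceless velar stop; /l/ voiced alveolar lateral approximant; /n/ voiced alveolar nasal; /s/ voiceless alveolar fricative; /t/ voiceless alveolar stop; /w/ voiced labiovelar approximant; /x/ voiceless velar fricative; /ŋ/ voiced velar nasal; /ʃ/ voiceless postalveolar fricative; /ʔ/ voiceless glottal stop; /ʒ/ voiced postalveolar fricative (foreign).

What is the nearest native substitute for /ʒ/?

ʃ

/ʃ/ is closest: same manner (fricative), place distance 0 (postalveolar→postalveolar), voicing differs (+1); total 1. Next closest is /s/ at distance 2.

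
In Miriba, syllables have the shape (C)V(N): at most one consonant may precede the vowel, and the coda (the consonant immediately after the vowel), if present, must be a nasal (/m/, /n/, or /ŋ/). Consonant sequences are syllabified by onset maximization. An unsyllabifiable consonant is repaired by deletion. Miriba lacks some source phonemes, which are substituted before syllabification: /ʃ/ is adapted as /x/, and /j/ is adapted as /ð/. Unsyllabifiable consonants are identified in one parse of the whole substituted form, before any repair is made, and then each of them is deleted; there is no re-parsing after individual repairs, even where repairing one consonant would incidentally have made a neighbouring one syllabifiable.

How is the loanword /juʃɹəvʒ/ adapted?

ðuɹə

Substitution: /j/ → /ð/, /ʃ/ → /x/, giving /ðuxɹəvʒ/.
Syllabifying with onset maximization leaves /x/, /v/, /ʒ/ stranded (only a nasal (/m/, /n/, or /ŋ/) is licensed in coda position; onsets are limited to one consonant).
Deletion applies to /x/, /v/, /ʒ/.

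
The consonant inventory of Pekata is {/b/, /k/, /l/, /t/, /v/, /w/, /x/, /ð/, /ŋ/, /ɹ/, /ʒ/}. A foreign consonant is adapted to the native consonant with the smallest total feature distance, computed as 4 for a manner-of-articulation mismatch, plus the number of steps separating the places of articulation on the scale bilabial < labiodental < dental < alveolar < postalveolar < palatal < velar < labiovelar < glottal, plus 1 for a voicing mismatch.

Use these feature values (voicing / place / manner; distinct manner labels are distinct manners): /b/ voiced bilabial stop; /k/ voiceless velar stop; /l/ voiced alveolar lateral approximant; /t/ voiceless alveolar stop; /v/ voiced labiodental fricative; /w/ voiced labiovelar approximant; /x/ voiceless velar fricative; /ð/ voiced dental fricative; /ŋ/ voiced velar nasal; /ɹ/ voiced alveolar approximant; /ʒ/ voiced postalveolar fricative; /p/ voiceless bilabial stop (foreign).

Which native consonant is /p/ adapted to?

b

/b/ is closest: same manner (stop), place distance 0 (bilabial→bilabial), voicing differs (+1); total 1. Next closest is /t/ at distance 3.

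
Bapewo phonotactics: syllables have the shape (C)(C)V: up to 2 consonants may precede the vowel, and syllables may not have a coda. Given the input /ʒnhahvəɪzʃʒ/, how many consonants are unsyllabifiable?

Under (C)(C)V, the unsyllabifiable consonants are /ʒ/, /z/, /ʃ/, /ʒ/ (no codas are permitted; onsets may contain at most 2 consonants).

4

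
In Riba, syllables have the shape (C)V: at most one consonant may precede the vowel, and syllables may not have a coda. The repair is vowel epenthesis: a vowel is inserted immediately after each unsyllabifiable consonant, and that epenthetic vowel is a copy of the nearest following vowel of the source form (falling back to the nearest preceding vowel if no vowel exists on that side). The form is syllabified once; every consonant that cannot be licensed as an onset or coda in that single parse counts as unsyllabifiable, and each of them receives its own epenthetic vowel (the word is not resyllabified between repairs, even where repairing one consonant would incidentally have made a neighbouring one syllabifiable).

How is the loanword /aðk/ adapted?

aðaka

Syllabifying with onset maximization leaves /ð/, /k/ stranded (no codas are permitted; onsets are limited to one consonant).
Inserting the epenthetic vowel yields /ð/ → /ða/, /k/ → /ka/.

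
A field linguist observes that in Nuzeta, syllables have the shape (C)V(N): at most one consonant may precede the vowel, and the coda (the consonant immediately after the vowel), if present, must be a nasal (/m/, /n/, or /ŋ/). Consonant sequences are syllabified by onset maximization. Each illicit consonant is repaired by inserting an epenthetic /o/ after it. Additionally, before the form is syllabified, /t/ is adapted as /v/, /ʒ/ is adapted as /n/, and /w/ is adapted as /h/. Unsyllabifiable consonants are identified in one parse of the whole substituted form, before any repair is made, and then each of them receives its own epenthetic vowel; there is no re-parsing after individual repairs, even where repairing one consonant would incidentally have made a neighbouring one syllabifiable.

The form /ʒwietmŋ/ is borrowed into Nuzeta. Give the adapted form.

nohievomoŋo

Substitution: /ʒ/ → /n/, /w/ → /h/, /t/ → /v/, giving /nhievmŋ/.
The consonants /n/, /v/, /m/, /ŋ/ cannot be parsed into a legal (C)V(N) syllable (only a nasal (/m/, /n/, or /ŋ/) is licensed in coda position; onsets are limited to one consonant).
Epenthesis after each stranded consonant: /n/ → /no/, /v/ → /vo/, /m/ → /mo/, /ŋ/ → /ŋo/.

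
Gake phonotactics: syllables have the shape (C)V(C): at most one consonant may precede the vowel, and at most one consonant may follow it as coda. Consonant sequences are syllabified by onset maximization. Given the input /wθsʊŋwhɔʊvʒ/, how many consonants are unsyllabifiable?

The consonants /w/, /θ/, /w/, /ʒ/ cannot be parsed into a legal (C)V(C) syllable (at most one coda consonant is licensed; onsets are limited to one consonant).

4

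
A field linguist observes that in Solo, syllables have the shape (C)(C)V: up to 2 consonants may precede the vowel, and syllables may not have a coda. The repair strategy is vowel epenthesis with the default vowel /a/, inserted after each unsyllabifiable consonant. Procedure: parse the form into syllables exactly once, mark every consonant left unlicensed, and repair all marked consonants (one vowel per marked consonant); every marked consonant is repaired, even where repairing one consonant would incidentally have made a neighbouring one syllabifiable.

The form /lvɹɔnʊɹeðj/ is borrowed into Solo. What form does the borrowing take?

lavɹɔnʊɹeðaja

Under (C)(C)V, the unsyllabifiable consonants are /l/, /ð/, /j/ (no codas are permitted; onsets may contain at most 2 consonants).
Inserting the epenthetic vowel yields /l/ → /la/, /ð/ → /ða/, /j/ → /ja/.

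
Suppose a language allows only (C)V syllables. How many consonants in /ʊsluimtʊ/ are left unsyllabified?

2

Under (C)V, the unsyllabifiable consonants are /s/, /m/ (no codas are permitted; onsets are limited to one consonant).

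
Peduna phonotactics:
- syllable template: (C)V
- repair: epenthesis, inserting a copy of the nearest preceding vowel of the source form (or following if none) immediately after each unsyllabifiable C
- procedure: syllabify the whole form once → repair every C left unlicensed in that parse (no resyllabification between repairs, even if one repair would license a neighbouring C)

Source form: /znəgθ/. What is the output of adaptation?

zənəgəθə

Under (C)V, the unsyllabifiable consonants are /z/, /g/, /θ/ (no codas are permitted; onsets are limited to one consonant).
Epenthesis after each stranded consonant: /z/ → /zə/, /g/ → /gə/, /θ/ → /θə/.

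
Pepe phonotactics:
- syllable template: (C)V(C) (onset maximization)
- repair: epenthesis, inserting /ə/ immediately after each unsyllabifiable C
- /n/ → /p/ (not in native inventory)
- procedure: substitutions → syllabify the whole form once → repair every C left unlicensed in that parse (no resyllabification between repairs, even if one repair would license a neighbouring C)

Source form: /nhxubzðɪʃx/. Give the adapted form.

Substitution: /n/ → /p/, giving /phxubzðɪʃx/.
Under (C)V(C), the unsyllabifiable consonants are /p/, /h/, /z/, /x/ (at most one coda consonant is licensed; onsets are limited to one consonant).
Each unlicensed consonant becomes the onset of a new syllable: /p/ → /pə/, /h/ → /hə/, /z/ → /zə/, /x/ → /xə/.

pəhəxubzəðɪʃxə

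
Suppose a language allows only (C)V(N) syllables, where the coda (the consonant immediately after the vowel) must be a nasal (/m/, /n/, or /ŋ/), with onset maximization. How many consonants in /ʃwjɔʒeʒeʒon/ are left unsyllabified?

Syllabifying with onset maximization leaves /ʃ/, /w/ stranded (only a nasal (/m/, /n/, or /ŋ/) is licensed in coda position; onsets are limited to one consonant).

2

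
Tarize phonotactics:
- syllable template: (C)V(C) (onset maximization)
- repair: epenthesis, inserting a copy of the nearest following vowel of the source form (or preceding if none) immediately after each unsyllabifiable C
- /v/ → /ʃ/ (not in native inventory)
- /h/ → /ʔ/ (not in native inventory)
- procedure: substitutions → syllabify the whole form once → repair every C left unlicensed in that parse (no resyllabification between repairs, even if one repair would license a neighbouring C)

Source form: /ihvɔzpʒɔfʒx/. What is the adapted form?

Substitution: /h/ → /ʔ/, /v/ → /ʃ/, giving /iʔʃɔzpʒɔfʒx/.
Syllabifying with onset maximization leaves /p/, /ʒ/, /x/ stranded (at most one coda consonant is licensed; onsets are limited to one consonant).
Inserting the epenthetic vowel yields /p/ → /pɔ/, /ʒ/ → /ʒɔ/, /x/ → /xɔ/.

iʔʃɔzpɔʒɔfʒɔxɔ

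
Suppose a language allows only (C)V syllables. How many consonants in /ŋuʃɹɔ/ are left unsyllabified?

1

The consonants /ʃ/ cannot be parsed into a legal (C)V syllable (no codas are permitted; onsets are limited to one consonant).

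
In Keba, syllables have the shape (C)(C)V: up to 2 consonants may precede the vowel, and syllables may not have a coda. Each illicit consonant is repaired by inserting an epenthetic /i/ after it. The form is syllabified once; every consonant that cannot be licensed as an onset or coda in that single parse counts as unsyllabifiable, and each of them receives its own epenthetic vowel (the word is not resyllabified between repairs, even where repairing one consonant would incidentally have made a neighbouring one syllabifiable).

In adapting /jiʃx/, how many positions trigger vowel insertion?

2

The unsyllabifiable consonants are /ʃ/, /x/; each receives one epenthetic vowel.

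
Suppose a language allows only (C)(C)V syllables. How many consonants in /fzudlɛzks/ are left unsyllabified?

Syllabifying with onset maximization leaves /z/, /k/, /s/ stranded (no codas are permitted; onsets may contain at most 2 consonants).

3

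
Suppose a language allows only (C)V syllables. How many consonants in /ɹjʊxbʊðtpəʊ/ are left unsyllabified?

4

The consonants /ɹ/, /x/, /ð/, /t/ cannot be parsed into a legal (C)V syllable (no codas are permitted; onsets are limited to one consonant).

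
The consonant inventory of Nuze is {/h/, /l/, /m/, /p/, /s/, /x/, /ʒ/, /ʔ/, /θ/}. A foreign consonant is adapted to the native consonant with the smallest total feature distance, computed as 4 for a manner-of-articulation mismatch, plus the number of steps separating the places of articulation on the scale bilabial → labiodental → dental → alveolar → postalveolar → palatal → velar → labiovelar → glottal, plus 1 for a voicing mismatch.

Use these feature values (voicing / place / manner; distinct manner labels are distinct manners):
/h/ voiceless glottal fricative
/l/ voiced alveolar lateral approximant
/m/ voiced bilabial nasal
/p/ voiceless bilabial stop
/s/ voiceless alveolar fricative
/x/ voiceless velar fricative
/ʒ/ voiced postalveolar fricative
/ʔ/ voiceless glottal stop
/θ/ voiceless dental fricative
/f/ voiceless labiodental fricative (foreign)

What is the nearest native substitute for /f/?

/θ/ is closest: same manner (fricative), place distance 1 (labiodental→dental), same voicing; total 1. Next closest is /s/ at distance 2.

θ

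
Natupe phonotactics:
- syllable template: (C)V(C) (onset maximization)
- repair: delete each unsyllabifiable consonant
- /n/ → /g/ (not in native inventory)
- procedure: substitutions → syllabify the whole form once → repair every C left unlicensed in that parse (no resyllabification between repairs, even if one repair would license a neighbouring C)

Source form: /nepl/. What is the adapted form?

Substitution: /n/ → /g/, giving /gepl/.
Under (C)V(C), the unsyllabifiable consonants are /l/ (at most one coda consonant is licensed; onsets are limited to one consonant).
Each unlicensed consonant is deleted: /l/.

gep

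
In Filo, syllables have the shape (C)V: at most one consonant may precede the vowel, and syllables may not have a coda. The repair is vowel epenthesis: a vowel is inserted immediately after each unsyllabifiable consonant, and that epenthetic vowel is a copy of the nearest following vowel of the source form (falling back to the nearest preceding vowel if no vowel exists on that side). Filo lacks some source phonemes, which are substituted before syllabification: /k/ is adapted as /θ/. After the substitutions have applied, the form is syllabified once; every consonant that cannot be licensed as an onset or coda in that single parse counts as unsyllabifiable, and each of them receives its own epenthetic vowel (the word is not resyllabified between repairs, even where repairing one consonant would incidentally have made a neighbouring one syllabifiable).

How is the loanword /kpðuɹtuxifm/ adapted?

Substitution: /k/ → /θ/, giving /θpðuɹtuxifm/.
Under (C)V, the unsyllabifiable consonants are /θ/, /p/, /ɹ/, /f/, /m/ (no codas are permitted; onsets are limited to one consonant).
Each unlicensed consonant becomes the onset of a new syllable: /θ/ → /θu/, /p/ → /pu/, /ɹ/ → /ɹu/, /f/ → /fi/, /m/ → /mi/.

θupuðuɹutuxifimi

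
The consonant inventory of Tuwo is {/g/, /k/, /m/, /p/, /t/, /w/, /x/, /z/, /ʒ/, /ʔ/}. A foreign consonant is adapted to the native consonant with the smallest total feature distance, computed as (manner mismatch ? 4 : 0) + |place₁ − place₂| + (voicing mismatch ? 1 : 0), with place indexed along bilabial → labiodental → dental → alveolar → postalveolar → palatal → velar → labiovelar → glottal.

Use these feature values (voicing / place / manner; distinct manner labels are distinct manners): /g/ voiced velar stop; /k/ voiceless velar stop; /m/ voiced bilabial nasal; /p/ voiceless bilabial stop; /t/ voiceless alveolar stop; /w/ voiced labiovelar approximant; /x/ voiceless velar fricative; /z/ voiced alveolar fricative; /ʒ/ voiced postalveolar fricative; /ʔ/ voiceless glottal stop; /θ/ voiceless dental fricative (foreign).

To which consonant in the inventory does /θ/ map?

/z/ is closest: same manner (fricative), place distance 1 (dental→alveolar), voicing differs (+1); total 2. Next closest is /ʒ/ at distance 3.

z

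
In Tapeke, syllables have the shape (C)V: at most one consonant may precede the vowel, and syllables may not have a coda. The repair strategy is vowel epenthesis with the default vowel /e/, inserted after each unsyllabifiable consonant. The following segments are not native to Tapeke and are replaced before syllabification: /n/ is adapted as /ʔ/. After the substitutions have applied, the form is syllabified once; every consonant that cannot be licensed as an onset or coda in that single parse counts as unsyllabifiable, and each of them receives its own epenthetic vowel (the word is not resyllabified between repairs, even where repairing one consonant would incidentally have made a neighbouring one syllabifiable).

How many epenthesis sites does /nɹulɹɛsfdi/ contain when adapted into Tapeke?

After substitution the input is /ʔɹulɹɛsfdi/.
The unsyllabifiable consonants are /ʔ/, /l/, /s/, /f/; each receives one epenthetic vowel.

4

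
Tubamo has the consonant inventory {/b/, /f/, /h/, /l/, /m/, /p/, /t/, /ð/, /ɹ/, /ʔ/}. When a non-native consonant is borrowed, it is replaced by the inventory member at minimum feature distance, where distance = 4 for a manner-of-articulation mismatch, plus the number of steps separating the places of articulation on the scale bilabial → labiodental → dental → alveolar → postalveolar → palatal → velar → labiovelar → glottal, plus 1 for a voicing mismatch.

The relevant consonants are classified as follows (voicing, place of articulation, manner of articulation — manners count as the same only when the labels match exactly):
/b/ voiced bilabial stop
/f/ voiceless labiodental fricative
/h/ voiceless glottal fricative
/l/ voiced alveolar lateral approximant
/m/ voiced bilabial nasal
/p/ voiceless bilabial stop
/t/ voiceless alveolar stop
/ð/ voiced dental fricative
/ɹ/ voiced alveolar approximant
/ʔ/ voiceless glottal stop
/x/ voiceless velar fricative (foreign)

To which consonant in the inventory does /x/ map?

h

/h/ is closest: same manner (fricative), place distance 2 (velar→glottal), same voicing; total 2. Next closest is /f/ at distance 5.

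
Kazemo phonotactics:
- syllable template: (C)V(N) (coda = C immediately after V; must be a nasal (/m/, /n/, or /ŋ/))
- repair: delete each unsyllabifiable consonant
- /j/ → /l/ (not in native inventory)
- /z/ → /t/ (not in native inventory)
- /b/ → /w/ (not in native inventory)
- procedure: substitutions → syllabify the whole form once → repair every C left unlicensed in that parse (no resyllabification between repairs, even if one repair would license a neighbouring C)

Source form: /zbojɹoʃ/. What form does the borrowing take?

woɹo

Substitution: /z/ → /t/, /b/ → /w/, /j/ → /l/, giving /twolɹoʃ/.
Syllabifying with onset maximization leaves /t/, /l/, /ʃ/ stranded (only a nasal (/m/, /n/, or /ŋ/) is licensed in coda position; onsets are limited to one consonant).
Deletion applies to /t/, /l/, /ʃ/.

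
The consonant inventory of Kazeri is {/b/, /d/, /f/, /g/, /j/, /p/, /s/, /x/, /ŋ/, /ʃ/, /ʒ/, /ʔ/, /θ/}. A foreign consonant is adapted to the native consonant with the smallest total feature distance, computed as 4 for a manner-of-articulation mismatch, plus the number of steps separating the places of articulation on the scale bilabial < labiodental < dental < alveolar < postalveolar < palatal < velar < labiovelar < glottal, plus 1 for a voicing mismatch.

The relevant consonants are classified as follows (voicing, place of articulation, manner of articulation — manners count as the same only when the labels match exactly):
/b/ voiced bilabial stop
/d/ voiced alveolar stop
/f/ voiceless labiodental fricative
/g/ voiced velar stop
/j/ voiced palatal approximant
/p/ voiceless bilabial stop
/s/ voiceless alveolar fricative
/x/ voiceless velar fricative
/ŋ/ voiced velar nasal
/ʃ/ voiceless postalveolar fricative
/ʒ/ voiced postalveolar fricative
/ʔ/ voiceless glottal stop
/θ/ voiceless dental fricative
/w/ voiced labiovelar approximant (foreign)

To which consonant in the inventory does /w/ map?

j

/j/ is closest: same manner (approximant), place distance 2 (labiovelar→palatal), same voicing; total 2. Next closest is /g/ at distance 5.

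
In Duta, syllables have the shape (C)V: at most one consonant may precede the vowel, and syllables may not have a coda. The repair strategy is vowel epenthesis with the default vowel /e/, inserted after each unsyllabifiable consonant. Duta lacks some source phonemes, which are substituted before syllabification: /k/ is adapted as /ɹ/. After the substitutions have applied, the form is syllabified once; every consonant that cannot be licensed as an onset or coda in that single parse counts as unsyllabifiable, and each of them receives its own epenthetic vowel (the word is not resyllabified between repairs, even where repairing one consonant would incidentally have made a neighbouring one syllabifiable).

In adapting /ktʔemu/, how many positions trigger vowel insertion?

2

After substitution the input is /ɹtʔemu/.
The unsyllabifiable consonants are /ɹ/, /t/; each receives one epenthetic vowel.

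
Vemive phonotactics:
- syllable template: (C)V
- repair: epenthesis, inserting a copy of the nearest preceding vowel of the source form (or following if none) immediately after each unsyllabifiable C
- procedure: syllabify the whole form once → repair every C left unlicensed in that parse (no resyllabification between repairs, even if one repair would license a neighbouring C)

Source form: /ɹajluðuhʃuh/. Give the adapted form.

ɹajaluðuhuʃuhu

Syllabifying with onset maximization leaves /j/, /h/, /h/ stranded (no codas are permitted; onsets are limited to one consonant).
Each unlicensed consonant becomes the onset of a new syllable: /j/ → /ja/, /h/ → /hu/, /h/ → /hu/.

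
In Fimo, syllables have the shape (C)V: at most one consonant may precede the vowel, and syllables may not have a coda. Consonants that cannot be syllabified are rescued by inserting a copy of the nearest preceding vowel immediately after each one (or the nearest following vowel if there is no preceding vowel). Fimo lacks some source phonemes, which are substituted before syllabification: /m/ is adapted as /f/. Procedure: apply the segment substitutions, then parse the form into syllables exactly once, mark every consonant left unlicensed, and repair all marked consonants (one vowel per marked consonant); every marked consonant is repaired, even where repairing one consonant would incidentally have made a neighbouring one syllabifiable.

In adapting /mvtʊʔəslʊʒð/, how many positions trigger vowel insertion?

After substitution the input is /fvtʊʔəslʊʒð/.
The unsyllabifiable consonants are /f/, /v/, /s/, /ʒ/, /ð/; each receives one epenthetic vowel.

5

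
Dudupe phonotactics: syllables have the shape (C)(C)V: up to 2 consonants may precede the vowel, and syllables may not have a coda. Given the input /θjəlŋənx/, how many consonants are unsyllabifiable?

The consonants /n/, /x/ cannot be parsed into a legal (C)(C)V syllable (no codas are permitted; onsets may contain at most 2 consonants).

2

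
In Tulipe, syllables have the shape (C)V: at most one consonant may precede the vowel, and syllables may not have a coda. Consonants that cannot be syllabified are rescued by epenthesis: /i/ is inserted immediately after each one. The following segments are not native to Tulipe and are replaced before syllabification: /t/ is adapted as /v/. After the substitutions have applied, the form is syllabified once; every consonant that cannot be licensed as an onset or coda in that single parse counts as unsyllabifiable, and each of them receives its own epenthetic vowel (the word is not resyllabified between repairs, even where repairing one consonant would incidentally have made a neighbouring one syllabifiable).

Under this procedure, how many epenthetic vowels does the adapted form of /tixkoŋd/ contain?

3

After substitution the input is /vixkoŋd/.
The unsyllabifiable consonants are /x/, /ŋ/, /d/; each receives one epenthetic vowel.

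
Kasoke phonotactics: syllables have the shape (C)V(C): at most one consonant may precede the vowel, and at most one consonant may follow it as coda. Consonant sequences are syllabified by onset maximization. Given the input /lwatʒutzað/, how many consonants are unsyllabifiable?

The consonants /l/ cannot be parsed into a legal (C)V(C) syllable (at most one coda consonant is licensed; onsets are limited to one consonant).

1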